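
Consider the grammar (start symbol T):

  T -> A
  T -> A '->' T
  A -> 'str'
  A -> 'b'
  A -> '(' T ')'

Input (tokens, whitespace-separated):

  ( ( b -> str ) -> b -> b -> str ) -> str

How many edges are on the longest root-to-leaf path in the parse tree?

7

[T [A ( [T [A ( [T [A b] -> [T [A str]]] )] -> [T [A b] -> [T [A b] -> [T [A str]]]]] )] -> [T [A str]]]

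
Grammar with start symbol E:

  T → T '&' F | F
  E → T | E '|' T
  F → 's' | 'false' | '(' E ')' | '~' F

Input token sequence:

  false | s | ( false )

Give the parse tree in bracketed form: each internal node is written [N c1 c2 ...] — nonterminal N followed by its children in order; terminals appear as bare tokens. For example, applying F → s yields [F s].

E
E | T
E | T | T
T | T | T
F | T | T
false | T | T
false | F | T
false | s | T
false | s | F
false | s | ( E )
false | s | ( T )
false | s | ( F )
false | s | ( false )

[E [E [E [T [F false]]] | [T [F s]]] | [T [F ( [E [T [F false]]] )]]]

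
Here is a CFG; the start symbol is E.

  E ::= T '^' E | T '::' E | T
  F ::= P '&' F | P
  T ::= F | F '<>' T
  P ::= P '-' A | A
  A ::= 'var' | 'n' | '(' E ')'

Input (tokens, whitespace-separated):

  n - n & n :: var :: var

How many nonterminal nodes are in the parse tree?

[E [T [F [P [P [A n]] - [A n]] & [F [P [A n]]]]] :: [E [T [F [P [A var]]]] :: [E [T [F [P [A var]]]]]]]

20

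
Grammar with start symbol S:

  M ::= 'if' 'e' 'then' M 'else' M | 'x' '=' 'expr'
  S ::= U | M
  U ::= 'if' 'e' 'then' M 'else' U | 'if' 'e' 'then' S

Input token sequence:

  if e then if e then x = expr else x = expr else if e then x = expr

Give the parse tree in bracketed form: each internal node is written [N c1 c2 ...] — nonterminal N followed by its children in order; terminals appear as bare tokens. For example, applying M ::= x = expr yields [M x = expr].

[S [U if e then [M if e then [M x = expr] else [M x = expr]] else [U if e then [S [M x = expr]]]]]

S
U
if e then M else U
if e then if e then M else M else U
if e then if e then x = expr else M else U
if e then if e then x = expr else x = expr else U
if e then if e then x = expr else x = expr else if e then S
if e then if e then x = expr else x = expr else if e then M
if e then if e then x = expr else x = expr else if e then x = expr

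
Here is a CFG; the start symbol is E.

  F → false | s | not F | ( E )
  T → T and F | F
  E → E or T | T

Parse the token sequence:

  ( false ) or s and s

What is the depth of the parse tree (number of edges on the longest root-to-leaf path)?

[E [E [T [F ( [E [T [F false]]] )]]] or [T [T [F s]] and [F s]]]

7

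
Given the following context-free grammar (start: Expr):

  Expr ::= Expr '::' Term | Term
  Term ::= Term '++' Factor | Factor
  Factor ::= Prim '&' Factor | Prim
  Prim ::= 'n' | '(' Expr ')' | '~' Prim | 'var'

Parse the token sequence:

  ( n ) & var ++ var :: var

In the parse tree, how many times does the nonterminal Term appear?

[Expr [Expr [Term [Term [Factor [Prim ( [Expr [Term [Factor [Prim n]]]] )] & [Factor [Prim var]]]] ++ [Factor [Prim var]]]] :: [Term [Factor [Prim var]]]]

4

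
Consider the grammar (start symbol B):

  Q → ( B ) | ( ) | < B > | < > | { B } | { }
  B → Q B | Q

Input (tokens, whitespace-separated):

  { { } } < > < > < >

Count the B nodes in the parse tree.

5

[B [Q { [B [Q { }]] }] [B [Q < >] [B [Q < >] [B [Q < >]]]]]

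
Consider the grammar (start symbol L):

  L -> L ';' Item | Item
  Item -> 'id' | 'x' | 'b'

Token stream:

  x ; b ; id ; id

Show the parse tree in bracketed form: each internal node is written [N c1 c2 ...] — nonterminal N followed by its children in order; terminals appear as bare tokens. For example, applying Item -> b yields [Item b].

L
L ; Item
L ; Item ; Item
L ; Item ; Item ; Item
Item ; Item ; Item ; Item
x ; Item ; Item ; Item
x ; b ; Item ; Item
x ; b ; id ; Item
x ; b ; id ; id

[L [L [L [L [Item x]] ; [Item b]] ; [Item id]] ; [Item id]]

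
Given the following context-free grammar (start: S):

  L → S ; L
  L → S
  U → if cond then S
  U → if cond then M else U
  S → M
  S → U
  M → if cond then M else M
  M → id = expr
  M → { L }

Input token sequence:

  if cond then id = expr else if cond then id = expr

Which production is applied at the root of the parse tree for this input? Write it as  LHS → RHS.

[S [U if cond then [M id = expr] else [U if cond then [S [M id = expr]]]]]

S → U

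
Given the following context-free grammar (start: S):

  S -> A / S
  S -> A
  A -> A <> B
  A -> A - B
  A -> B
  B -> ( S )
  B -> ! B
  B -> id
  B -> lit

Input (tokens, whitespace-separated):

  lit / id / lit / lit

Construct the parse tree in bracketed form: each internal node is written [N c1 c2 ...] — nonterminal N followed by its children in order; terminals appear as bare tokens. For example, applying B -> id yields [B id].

[S [A [B lit]] / [S [A [B id]] / [S [A [B lit]] / [S [A [B lit]]]]]]

S
A / S
B / S
lit / S
lit / A / S
lit / B / S
lit / id / S
lit / id / A / S
lit / id / B / S
lit / id / lit / S
lit / id / lit / A
lit / id / lit / B
lit / id / lit / lit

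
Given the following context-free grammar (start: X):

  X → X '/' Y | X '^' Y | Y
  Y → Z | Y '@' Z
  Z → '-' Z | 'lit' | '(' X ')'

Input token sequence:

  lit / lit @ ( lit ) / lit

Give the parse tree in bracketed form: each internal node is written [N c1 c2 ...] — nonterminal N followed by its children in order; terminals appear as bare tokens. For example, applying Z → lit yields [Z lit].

[X [X [X [Y [Z lit]]] / [Y [Y [Z lit]] @ [Z ( [X [Y [Z lit]]] )]]] / [Y [Z lit]]]

X
X / Y
X / Y / Y
Y / Y / Y
Z / Y / Y
lit / Y / Y
lit / Y @ Z / Y
lit / Z @ Z / Y
lit / lit @ Z / Y
lit / lit @ ( X ) / Y
lit / lit @ ( Y ) / Y
lit / lit @ ( Z ) / Y
lit / lit @ ( lit ) / Y
lit / lit @ ( lit ) / Z
lit / lit @ ( lit ) / lit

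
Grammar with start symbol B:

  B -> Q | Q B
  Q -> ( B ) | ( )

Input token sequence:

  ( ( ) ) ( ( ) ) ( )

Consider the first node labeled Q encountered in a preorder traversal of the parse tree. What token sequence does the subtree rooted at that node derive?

[B [Q ( [B [Q ( )]] )] [B [Q ( [B [Q ( )]] )] [B [Q ( )]]]]

( ( ) )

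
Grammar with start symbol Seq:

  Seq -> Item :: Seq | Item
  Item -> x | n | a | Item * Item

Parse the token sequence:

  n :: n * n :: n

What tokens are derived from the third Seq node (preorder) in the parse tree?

[Seq [Item n] :: [Seq [Item [Item n] * [Item n]] :: [Seq [Item n]]]]

n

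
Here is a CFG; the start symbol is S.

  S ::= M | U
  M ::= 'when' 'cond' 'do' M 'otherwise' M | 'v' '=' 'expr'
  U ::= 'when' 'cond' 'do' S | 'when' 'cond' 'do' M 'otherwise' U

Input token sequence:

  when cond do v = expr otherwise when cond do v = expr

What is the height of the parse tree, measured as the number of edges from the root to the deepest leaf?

[S [U when cond do [M v = expr] otherwise [U when cond do [S [M v = expr]]]]]

5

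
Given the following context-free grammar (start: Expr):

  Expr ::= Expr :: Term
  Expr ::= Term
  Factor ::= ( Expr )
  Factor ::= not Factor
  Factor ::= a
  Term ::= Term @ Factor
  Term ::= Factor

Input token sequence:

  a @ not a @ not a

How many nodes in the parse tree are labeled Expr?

1

[Expr [Term [Term [Term [Factor a]] @ [Factor not [Factor a]]] @ [Factor not [Factor a]]]]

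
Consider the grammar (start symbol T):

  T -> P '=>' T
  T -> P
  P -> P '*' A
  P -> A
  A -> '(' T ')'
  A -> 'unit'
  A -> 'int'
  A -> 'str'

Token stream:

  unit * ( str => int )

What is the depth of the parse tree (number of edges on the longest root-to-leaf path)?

[T [P [P [A unit]] * [A ( [T [P [A str]] => [T [P [A int]]]] )]]]

7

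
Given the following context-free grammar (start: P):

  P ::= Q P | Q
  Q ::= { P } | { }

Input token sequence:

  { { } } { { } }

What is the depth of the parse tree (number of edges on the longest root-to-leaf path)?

[P [Q { [P [Q { }]] }] [P [Q { [P [Q { }]] }]]]

5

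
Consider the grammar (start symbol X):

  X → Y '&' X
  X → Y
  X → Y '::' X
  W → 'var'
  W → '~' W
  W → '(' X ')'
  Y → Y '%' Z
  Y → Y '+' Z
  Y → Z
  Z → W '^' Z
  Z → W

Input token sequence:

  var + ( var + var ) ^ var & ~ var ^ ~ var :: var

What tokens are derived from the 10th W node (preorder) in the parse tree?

var

[X [Y [Y [Z [W var]]] + [Z [W ( [X [Y [Y [Z [W var]]] + [Z [W var]]]] )] ^ [Z [W var]]]] & [X [Y [Z [W ~ [W var]] ^ [Z [W ~ [W var]]]]] :: [X [Y [Z [W var]]]]]]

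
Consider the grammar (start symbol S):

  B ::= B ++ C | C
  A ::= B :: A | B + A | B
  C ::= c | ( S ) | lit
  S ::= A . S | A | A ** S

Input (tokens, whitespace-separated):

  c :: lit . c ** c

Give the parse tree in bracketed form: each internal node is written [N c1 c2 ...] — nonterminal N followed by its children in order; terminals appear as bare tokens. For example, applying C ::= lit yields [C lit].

[S [A [B [C c]] :: [A [B [C lit]]]] . [S [A [B [C c]]] ** [S [A [B [C c]]]]]]

S
A . S
B :: A . S
C :: A . S
c :: A . S
c :: B . S
c :: C . S
c :: lit . S
c :: lit . A ** S
c :: lit . B ** S
c :: lit . C ** S
c :: lit . c ** S
c :: lit . c ** A
c :: lit . c ** B
c :: lit . c ** C
c :: lit . c ** c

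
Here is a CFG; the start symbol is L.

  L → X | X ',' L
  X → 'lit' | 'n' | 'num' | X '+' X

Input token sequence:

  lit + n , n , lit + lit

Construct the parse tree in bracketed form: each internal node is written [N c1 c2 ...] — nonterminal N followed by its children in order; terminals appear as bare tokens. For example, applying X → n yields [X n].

L
X , L
X + X , L
lit + X , L
lit + n , L
lit + n , X , L
lit + n , n , L
lit + n , n , X
lit + n , n , X + X
lit + n , n , lit + X
lit + n , n , lit + lit

[L [X [X lit] + [X n]] , [L [X n] , [L [X [X lit] + [X lit]]]]]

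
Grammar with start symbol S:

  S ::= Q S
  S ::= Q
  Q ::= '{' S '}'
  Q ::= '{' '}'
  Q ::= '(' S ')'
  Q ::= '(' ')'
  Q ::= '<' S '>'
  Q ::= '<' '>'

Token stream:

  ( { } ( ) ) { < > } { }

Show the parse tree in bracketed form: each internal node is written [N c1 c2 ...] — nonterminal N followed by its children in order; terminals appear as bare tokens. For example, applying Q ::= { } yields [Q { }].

S
Q S
( S ) S
( Q S ) S
( { } S ) S
( { } Q ) S
( { } ( ) ) S
( { } ( ) ) Q S
( { } ( ) ) { S } S
( { } ( ) ) { Q } S
( { } ( ) ) { < > } S
( { } ( ) ) { < > } Q
( { } ( ) ) { < > } { }

[S [Q ( [S [Q { }] [S [Q ( )]]] )] [S [Q { [S [Q < >]] }] [S [Q { }]]]]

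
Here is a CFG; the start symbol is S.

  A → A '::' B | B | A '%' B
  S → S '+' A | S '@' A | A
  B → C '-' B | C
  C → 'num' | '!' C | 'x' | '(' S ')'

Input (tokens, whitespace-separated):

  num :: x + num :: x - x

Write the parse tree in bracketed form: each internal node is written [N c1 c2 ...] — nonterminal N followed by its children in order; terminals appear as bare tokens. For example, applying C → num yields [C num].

S
S + A
A + A
A :: B + A
B :: B + A
C :: B + A
num :: B + A
num :: C + A
num :: x + A
num :: x + A :: B
num :: x + B :: B
num :: x + C :: B
num :: x + num :: B
num :: x + num :: C - B
num :: x + num :: x - B
num :: x + num :: x - C
num :: x + num :: x - x

[S [S [A [A [B [C num]]] :: [B [C x]]]] + [A [A [B [C num]]] :: [B [C x] - [B [C x]]]]]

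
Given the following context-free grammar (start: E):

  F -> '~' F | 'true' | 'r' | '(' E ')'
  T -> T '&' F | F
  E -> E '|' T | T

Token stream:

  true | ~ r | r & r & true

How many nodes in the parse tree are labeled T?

5

[E [E [E [T [F true]]] | [T [F ~ [F r]]]] | [T [T [T [F r]] & [F r]] & [F true]]]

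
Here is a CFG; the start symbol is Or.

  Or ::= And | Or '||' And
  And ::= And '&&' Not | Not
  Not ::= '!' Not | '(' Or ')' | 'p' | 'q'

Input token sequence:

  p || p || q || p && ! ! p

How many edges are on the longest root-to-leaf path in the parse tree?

6

[Or [Or [Or [Or [And [Not p]]] || [And [Not p]]] || [And [Not q]]] || [And [And [Not p]] && [Not ! [Not ! [Not p]]]]]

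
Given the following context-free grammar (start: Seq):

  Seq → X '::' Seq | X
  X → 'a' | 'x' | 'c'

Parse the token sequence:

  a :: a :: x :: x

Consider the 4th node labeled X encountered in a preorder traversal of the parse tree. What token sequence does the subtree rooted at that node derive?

[Seq [X a] :: [Seq [X a] :: [Seq [X x] :: [Seq [X x]]]]]

x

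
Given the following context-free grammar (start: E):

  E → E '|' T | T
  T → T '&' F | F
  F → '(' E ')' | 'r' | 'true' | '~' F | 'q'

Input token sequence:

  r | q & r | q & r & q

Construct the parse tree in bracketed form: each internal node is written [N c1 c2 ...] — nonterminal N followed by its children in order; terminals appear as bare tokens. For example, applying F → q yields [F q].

[E [E [E [T [F r]]] | [T [T [F q]] & [F r]]] | [T [T [T [F q]] & [F r]] & [F q]]]

E
E | T
E | T | T
T | T | T
F | T | T
r | T | T
r | T & F | T
r | F & F | T
r | q & F | T
r | q & r | T
r | q & r | T & F
r | q & r | T & F & F
r | q & r | F & F & F
r | q & r | q & F & F
r | q & r | q & r & F
r | q & r | q & r & q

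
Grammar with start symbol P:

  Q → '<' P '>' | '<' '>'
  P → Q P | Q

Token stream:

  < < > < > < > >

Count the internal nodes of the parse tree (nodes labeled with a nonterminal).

8

[P [Q < [P [Q < >] [P [Q < >] [P [Q < >]]]] >]]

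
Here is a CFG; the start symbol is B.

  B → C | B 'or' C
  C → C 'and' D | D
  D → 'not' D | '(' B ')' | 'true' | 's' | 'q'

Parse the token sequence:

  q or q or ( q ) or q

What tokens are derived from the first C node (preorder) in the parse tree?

q

[B [B [B [B [C [D q]]] or [C [D q]]] or [C [D ( [B [C [D q]]] )]]] or [C [D q]]]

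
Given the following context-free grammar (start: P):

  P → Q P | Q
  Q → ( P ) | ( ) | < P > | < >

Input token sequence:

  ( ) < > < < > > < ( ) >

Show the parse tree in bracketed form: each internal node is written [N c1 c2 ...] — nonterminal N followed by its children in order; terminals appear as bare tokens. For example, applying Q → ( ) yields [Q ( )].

[P [Q ( )] [P [Q < >] [P [Q < [P [Q < >]] >] [P [Q < [P [Q ( )]] >]]]]]

P
Q P
( ) P
( ) Q P
( ) < > P
( ) < > Q P
( ) < > < P > P
( ) < > < Q > P
( ) < > < < > > P
( ) < > < < > > Q
( ) < > < < > > < P >
( ) < > < < > > < Q >
( ) < > < < > > < ( ) >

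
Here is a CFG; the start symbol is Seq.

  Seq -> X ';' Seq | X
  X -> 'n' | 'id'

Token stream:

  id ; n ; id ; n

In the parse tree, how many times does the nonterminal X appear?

4

[Seq [X id] ; [Seq [X n] ; [Seq [X id] ; [Seq [X n]]]]]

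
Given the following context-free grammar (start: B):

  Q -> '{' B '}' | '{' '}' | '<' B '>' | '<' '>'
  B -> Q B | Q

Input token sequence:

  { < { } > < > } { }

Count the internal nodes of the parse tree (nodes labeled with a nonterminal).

10

[B [Q { [B [Q < [B [Q { }]] >] [B [Q < >]]] }] [B [Q { }]]]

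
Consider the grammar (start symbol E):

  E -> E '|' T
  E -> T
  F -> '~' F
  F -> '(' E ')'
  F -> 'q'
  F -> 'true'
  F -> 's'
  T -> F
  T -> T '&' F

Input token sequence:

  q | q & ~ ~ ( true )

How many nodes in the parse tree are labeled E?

3

[E [E [T [F q]]] | [T [T [F q]] & [F ~ [F ~ [F ( [E [T [F true]]] )]]]]]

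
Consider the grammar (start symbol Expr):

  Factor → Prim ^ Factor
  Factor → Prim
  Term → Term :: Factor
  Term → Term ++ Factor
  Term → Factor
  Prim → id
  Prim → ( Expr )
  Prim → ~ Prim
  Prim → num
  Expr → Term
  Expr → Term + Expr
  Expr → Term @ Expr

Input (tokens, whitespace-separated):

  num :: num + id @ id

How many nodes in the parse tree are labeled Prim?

4

[Expr [Term [Term [Factor [Prim num]]] :: [Factor [Prim num]]] + [Expr [Term [Factor [Prim id]]] @ [Expr [Term [Factor [Prim id]]]]]]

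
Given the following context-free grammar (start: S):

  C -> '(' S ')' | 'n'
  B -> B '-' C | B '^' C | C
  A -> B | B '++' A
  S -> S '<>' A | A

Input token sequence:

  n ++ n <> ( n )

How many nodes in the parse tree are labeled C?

4

[S [S [A [B [C n]] ++ [A [B [C n]]]]] <> [A [B [C ( [S [A [B [C n]]]] )]]]]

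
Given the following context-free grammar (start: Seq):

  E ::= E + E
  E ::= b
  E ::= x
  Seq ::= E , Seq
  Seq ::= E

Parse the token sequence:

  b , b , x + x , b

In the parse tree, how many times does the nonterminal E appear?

[Seq [E b] , [Seq [E b] , [Seq [E [E x] + [E x]] , [Seq [E b]]]]]

6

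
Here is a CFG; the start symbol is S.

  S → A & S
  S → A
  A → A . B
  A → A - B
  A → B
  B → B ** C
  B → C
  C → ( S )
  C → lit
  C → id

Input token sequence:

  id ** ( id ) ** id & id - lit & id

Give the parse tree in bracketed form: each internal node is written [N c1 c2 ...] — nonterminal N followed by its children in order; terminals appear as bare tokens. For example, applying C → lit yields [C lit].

[S [A [B [B [B [C id]] ** [C ( [S [A [B [C id]]]] )]] ** [C id]]] & [S [A [A [B [C id]]] - [B [C lit]]] & [S [A [B [C id]]]]]]

S
A & S
B & S
B ** C & S
B ** C ** C & S
C ** C ** C & S
id ** C ** C & S
id ** ( S ) ** C & S
id ** ( A ) ** C & S
id ** ( B ) ** C & S
id ** ( C ) ** C & S
id ** ( id ) ** C & S
id ** ( id ) ** id & S
id ** ( id ) ** id & A & S
id ** ( id ) ** id & A - B & S
id ** ( id ) ** id & B - B & S
id ** ( id ) ** id & C - B & S
id ** ( id ) ** id & id - B & S
id ** ( id ) ** id & id - C & S
id ** ( id ) ** id & id - lit & S
id ** ( id ) ** id & id - lit & A
id ** ( id ) ** id & id - lit & B
id ** ( id ) ** id & id - lit & C
id ** ( id ) ** id & id - lit & id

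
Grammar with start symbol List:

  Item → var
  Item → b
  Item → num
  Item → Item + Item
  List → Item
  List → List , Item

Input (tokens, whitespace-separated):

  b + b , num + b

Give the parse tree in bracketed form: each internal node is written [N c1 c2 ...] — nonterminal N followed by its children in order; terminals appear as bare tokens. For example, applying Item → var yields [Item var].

[List [List [Item [Item b] + [Item b]]] , [Item [Item num] + [Item b]]]

List
List , Item
Item , Item
Item + Item , Item
b + Item , Item
b + b , Item
b + b , Item + Item
b + b , num + Item
b + b , num + b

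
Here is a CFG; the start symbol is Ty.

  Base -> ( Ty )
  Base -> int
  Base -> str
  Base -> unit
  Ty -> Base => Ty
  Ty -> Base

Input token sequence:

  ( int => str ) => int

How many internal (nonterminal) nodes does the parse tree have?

[Ty [Base ( [Ty [Base int] => [Ty [Base str]]] )] => [Ty [Base int]]]

8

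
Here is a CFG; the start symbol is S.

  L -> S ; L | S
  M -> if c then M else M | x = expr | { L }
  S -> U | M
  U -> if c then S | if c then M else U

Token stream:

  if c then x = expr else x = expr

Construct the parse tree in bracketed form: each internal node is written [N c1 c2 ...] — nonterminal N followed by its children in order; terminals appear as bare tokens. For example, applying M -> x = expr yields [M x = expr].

S
M
if c then M else M
if c then x = expr else M
if c then x = expr else x = expr

[S [M if c then [M x = expr] else [M x = expr]]]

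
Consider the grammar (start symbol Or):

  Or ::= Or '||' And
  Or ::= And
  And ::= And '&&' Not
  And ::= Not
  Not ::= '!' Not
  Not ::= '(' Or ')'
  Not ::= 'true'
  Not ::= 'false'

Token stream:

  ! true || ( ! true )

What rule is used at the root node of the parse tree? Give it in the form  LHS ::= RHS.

[Or [Or [And [Not ! [Not true]]]] || [And [Not ( [Or [And [Not ! [Not true]]]] )]]]

Or ::= Or '||' And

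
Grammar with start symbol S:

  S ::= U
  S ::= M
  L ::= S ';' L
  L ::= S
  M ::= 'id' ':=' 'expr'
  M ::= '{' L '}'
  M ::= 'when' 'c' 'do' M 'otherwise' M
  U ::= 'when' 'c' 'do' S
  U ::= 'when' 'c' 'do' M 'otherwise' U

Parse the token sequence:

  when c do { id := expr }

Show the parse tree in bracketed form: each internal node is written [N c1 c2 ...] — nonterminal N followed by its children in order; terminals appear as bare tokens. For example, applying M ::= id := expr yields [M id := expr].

S
U
when c do S
when c do M
when c do { L }
when c do { S }
when c do { M }
when c do { id := expr }

[S [U when c do [S [M { [L [S [M id := expr]]] }]]]]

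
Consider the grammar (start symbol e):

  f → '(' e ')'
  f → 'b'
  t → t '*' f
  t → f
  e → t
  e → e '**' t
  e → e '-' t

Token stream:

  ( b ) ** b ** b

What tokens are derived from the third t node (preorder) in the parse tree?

[e [e [e [t [f ( [e [t [f b]]] )]]] ** [t [f b]]] ** [t [f b]]]

b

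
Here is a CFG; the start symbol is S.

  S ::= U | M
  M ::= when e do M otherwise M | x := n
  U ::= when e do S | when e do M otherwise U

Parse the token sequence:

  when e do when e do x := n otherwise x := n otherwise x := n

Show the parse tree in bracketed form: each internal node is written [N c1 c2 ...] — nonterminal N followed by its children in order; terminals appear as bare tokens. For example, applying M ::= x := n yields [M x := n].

S
M
when e do M otherwise M
when e do when e do M otherwise M otherwise M
when e do when e do x := n otherwise M otherwise M
when e do when e do x := n otherwise x := n otherwise M
when e do when e do x := n otherwise x := n otherwise x := n

[S [M when e do [M when e do [M x := n] otherwise [M x := n]] otherwise [M x := n]]]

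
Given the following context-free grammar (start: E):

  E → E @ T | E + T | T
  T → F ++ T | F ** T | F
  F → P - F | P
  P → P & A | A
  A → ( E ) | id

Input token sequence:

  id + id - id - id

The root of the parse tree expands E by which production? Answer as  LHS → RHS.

[E [E [T [F [P [A id]]]]] + [T [F [P [A id]] - [F [P [A id]] - [F [P [A id]]]]]]]

E → E + T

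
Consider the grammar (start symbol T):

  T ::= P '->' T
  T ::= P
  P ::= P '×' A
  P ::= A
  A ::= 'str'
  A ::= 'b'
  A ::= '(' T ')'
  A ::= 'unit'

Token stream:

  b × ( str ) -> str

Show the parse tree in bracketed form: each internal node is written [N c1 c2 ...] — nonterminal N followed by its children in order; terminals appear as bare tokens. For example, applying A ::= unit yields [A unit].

T
P -> T
P × A -> T
A × A -> T
b × A -> T
b × ( T ) -> T
b × ( P ) -> T
b × ( A ) -> T
b × ( str ) -> T
b × ( str ) -> P
b × ( str ) -> A
b × ( str ) -> str

[T [P [P [A b]] × [A ( [T [P [A str]]] )]] -> [T [P [A str]]]]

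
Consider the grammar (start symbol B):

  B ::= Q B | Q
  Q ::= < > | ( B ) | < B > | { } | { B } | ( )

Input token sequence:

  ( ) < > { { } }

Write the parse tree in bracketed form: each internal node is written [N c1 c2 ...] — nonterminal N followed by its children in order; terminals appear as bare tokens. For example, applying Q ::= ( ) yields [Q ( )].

[B [Q ( )] [B [Q < >] [B [Q { [B [Q { }]] }]]]]

B
Q B
( ) B
( ) Q B
( ) < > B
( ) < > Q
( ) < > { B }
( ) < > { Q }
( ) < > { { } }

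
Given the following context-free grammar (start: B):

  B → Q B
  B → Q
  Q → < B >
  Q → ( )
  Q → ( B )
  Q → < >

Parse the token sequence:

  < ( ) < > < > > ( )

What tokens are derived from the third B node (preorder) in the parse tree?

< > < >

[B [Q < [B [Q ( )] [B [Q < >] [B [Q < >]]]] >] [B [Q ( )]]]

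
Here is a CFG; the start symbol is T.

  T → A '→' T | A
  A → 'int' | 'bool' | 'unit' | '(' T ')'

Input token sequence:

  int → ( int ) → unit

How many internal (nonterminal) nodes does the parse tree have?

[T [A int] → [T [A ( [T [A int]] )] → [T [A unit]]]]

8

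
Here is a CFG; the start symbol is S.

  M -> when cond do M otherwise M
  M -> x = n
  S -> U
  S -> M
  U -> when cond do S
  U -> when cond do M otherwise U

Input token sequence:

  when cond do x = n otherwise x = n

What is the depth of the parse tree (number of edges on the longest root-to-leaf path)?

3

[S [M when cond do [M x = n] otherwise [M x = n]]]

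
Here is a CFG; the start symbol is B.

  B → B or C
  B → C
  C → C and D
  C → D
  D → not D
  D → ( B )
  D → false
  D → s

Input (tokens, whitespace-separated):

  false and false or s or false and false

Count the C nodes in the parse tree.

5

[B [B [B [C [C [D false]] and [D false]]] or [C [D s]]] or [C [C [D false]] and [D false]]]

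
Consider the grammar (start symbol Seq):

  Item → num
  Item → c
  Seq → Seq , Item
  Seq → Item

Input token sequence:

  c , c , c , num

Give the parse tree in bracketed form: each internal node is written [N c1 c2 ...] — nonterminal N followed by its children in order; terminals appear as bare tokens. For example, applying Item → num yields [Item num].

Seq
Seq , Item
Seq , Item , Item
Seq , Item , Item , Item
Item , Item , Item , Item
c , Item , Item , Item
c , c , Item , Item
c , c , c , Item
c , c , c , num

[Seq [Seq [Seq [Seq [Item c]] , [Item c]] , [Item c]] , [Item num]]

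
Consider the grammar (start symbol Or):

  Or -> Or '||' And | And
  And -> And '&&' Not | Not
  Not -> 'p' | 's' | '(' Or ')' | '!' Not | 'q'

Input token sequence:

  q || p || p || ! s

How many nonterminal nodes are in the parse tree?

[Or [Or [Or [Or [And [Not q]]] || [And [Not p]]] || [And [Not p]]] || [And [Not ! [Not s]]]]

13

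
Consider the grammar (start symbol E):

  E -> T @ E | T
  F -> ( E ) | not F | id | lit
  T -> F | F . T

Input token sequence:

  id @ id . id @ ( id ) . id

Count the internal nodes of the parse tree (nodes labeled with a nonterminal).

16

[E [T [F id]] @ [E [T [F id] . [T [F id]]] @ [E [T [F ( [E [T [F id]]] )] . [T [F id]]]]]]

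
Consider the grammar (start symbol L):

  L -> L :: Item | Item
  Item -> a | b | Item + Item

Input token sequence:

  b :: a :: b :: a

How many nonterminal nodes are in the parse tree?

[L [L [L [L [Item b]] :: [Item a]] :: [Item b]] :: [Item a]]

8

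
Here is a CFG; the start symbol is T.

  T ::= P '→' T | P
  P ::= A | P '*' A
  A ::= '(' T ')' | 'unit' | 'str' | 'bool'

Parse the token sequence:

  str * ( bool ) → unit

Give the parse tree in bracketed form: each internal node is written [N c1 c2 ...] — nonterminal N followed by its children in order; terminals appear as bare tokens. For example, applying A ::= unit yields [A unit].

[T [P [P [A str]] * [A ( [T [P [A bool]]] )]] → [T [P [A unit]]]]

T
P → T
P * A → T
A * A → T
str * A → T
str * ( T ) → T
str * ( P ) → T
str * ( A ) → T
str * ( bool ) → T
str * ( bool ) → P
str * ( bool ) → A
str * ( bool ) → unit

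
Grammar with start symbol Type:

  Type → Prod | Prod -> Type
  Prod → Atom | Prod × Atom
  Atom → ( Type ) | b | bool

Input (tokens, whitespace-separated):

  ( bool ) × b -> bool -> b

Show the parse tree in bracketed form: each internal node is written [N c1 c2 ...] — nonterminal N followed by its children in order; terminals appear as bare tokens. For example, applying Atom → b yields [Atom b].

Type
Prod -> Type
Prod × Atom -> Type
Atom × Atom -> Type
( Type ) × Atom -> Type
( Prod ) × Atom -> Type
( Atom ) × Atom -> Type
( bool ) × Atom -> Type
( bool ) × b -> Type
( bool ) × b -> Prod -> Type
( bool ) × b -> Atom -> Type
( bool ) × b -> bool -> Type
( bool ) × b -> bool -> Prod
( bool ) × b -> bool -> Atom
( bool ) × b -> bool -> b

[Type [Prod [Prod [Atom ( [Type [Prod [Atom bool]]] )]] × [Atom b]] -> [Type [Prod [Atom bool]] -> [Type [Prod [Atom b]]]]]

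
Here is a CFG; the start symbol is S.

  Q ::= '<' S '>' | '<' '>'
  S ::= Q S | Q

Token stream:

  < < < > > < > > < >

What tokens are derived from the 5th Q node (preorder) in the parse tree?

< >

[S [Q < [S [Q < [S [Q < >]] >] [S [Q < >]]] >] [S [Q < >]]]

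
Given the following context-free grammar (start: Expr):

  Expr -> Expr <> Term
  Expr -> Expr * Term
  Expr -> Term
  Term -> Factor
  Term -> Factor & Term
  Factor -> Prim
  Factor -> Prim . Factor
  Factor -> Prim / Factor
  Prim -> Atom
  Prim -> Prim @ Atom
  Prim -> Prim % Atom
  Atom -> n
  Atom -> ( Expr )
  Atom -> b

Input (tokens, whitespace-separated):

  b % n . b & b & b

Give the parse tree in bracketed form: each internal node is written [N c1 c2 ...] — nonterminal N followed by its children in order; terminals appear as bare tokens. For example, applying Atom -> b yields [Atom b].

Expr
Term
Factor & Term
Prim . Factor & Term
Prim % Atom . Factor & Term
Atom % Atom . Factor & Term
b % Atom . Factor & Term
b % n . Factor & Term
b % n . Prim & Term
b % n . Atom & Term
b % n . b & Term
b % n . b & Factor & Term
b % n . b & Prim & Term
b % n . b & Atom & Term
b % n . b & b & Term
b % n . b & b & Factor
b % n . b & b & Prim
b % n . b & b & Atom
b % n . b & b & b

[Expr [Term [Factor [Prim [Prim [Atom b]] % [Atom n]] . [Factor [Prim [Atom b]]]] & [Term [Factor [Prim [Atom b]]] & [Term [Factor [Prim [Atom b]]]]]]]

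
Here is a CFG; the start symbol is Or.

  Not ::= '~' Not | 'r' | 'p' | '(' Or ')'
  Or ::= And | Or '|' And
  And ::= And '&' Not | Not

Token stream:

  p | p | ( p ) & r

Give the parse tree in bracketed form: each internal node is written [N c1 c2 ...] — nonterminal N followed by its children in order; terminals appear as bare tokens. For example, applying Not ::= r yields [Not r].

Or
Or | And
Or | And | And
And | And | And
Not | And | And
p | And | And
p | Not | And
p | p | And
p | p | And & Not
p | p | Not & Not
p | p | ( Or ) & Not
p | p | ( And ) & Not
p | p | ( Not ) & Not
p | p | ( p ) & Not
p | p | ( p ) & r

[Or [Or [Or [And [Not p]]] | [And [Not p]]] | [And [And [Not ( [Or [And [Not p]]] )]] & [Not r]]]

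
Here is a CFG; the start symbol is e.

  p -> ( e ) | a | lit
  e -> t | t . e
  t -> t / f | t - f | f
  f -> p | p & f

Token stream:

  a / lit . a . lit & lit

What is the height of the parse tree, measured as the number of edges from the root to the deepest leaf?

7

[e [t [t [f [p a]]] / [f [p lit]]] . [e [t [f [p a]]] . [e [t [f [p lit] & [f [p lit]]]]]]]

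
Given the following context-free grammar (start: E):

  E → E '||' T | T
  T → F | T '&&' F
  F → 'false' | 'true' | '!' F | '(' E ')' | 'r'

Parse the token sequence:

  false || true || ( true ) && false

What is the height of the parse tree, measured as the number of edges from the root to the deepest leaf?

7

[E [E [E [T [F false]]] || [T [F true]]] || [T [T [F ( [E [T [F true]]] )]] && [F false]]]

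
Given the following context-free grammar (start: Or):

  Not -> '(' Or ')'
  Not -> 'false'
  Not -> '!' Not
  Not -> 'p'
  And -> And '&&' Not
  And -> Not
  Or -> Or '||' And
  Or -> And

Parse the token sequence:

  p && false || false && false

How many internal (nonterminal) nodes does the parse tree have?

[Or [Or [And [And [Not p]] && [Not false]]] || [And [And [Not false]] && [Not false]]]

10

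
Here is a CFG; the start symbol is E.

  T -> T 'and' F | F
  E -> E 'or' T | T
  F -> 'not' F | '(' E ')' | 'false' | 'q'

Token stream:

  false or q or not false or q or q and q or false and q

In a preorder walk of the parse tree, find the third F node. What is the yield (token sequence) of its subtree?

[E [E [E [E [E [E [T [F false]]] or [T [F q]]] or [T [F not [F false]]]] or [T [F q]]] or [T [T [F q]] and [F q]]] or [T [T [F false]] and [F q]]]

not false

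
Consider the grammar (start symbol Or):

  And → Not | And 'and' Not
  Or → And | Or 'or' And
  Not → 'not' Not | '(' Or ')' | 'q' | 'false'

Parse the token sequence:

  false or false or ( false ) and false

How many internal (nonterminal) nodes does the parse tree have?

14

[Or [Or [Or [And [Not false]]] or [And [Not false]]] or [And [And [Not ( [Or [And [Not false]]] )]] and [Not false]]]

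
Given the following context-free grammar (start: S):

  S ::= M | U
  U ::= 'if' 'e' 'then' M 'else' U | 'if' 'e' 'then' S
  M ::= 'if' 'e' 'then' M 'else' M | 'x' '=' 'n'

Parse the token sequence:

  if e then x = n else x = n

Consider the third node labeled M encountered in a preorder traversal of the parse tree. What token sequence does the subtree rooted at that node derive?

[S [M if e then [M x = n] else [M x = n]]]

x = n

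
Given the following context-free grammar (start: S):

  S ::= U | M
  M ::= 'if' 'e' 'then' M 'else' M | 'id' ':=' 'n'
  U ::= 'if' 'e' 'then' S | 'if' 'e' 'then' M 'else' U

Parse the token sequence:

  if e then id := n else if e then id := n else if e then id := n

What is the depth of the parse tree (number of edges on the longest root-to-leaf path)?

6

[S [U if e then [M id := n] else [U if e then [M id := n] else [U if e then [S [M id := n]]]]]]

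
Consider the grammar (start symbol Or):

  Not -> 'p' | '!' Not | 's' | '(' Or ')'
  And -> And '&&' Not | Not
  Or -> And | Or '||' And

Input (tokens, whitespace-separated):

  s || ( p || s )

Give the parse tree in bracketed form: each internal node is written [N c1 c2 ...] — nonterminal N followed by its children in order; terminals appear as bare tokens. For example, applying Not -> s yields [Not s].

[Or [Or [And [Not s]]] || [And [Not ( [Or [Or [And [Not p]]] || [And [Not s]]] )]]]

Or
Or || And
And || And
Not || And
s || And
s || Not
s || ( Or )
s || ( Or || And )
s || ( And || And )
s || ( Not || And )
s || ( p || And )
s || ( p || Not )
s || ( p || s )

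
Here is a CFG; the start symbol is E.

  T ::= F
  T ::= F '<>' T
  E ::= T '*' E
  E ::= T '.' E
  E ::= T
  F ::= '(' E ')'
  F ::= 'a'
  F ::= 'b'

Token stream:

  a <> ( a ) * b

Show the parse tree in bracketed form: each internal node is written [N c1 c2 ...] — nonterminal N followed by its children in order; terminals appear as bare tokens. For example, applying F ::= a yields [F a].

E
T * E
F <> T * E
a <> T * E
a <> F * E
a <> ( E ) * E
a <> ( T ) * E
a <> ( F ) * E
a <> ( a ) * E
a <> ( a ) * T
a <> ( a ) * F
a <> ( a ) * b

[E [T [F a] <> [T [F ( [E [T [F a]]] )]]] * [E [T [F b]]]]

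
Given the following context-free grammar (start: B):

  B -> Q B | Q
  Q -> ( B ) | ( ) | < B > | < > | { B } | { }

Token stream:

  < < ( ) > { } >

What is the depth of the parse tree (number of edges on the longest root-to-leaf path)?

6

[B [Q < [B [Q < [B [Q ( )]] >] [B [Q { }]]] >]]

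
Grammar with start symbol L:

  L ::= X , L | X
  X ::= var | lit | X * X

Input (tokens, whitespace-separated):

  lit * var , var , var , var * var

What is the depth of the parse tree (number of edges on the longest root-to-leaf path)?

6

[L [X [X lit] * [X var]] , [L [X var] , [L [X var] , [L [X [X var] * [X var]]]]]]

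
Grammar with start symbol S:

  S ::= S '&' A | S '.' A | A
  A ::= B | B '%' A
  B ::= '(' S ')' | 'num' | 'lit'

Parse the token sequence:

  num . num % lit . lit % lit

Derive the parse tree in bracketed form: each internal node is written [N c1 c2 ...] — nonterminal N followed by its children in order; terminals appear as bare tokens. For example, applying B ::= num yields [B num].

S
S . A
S . A . A
A . A . A
B . A . A
num . A . A
num . B % A . A
num . num % A . A
num . num % B . A
num . num % lit . A
num . num % lit . B % A
num . num % lit . lit % A
num . num % lit . lit % B
num . num % lit . lit % lit

[S [S [S [A [B num]]] . [A [B num] % [A [B lit]]]] . [A [B lit] % [A [B lit]]]]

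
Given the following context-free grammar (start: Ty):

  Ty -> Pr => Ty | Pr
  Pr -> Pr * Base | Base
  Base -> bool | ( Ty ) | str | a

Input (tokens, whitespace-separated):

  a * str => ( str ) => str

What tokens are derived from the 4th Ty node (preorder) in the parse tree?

[Ty [Pr [Pr [Base a]] * [Base str]] => [Ty [Pr [Base ( [Ty [Pr [Base str]]] )]] => [Ty [Pr [Base str]]]]]

str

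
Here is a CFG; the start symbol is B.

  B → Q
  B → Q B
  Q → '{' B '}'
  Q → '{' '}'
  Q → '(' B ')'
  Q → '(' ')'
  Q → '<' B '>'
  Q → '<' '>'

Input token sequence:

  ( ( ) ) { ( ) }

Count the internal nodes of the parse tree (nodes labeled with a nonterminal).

[B [Q ( [B [Q ( )]] )] [B [Q { [B [Q ( )]] }]]]

8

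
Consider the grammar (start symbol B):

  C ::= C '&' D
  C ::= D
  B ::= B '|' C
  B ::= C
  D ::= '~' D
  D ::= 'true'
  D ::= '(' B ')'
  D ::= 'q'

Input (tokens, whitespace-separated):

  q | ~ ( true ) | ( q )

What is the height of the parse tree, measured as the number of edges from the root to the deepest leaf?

[B [B [B [C [D q]]] | [C [D ~ [D ( [B [C [D true]]] )]]]] | [C [D ( [B [C [D q]]] )]]]

8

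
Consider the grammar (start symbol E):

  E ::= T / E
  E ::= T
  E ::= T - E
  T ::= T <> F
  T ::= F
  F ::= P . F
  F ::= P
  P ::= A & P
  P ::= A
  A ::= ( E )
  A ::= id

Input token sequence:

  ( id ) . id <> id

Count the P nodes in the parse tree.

[E [T [T [F [P [A ( [E [T [F [P [A id]]]]] )]] . [F [P [A id]]]]] <> [F [P [A id]]]]]

4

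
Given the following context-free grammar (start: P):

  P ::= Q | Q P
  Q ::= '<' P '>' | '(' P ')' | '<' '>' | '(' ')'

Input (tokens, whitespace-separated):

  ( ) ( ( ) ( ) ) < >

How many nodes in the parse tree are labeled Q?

5

[P [Q ( )] [P [Q ( [P [Q ( )] [P [Q ( )]]] )] [P [Q < >]]]]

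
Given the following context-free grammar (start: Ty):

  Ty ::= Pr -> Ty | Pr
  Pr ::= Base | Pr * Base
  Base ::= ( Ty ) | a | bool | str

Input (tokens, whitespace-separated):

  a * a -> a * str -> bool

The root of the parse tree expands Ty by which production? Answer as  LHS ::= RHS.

Ty ::= Pr -> Ty

[Ty [Pr [Pr [Base a]] * [Base a]] -> [Ty [Pr [Pr [Base a]] * [Base str]] -> [Ty [Pr [Base bool]]]]]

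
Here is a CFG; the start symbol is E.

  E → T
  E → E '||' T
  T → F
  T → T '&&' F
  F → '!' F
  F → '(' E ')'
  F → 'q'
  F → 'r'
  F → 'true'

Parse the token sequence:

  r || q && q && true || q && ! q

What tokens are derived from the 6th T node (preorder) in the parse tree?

[E [E [E [T [F r]]] || [T [T [T [F q]] && [F q]] && [F true]]] || [T [T [F q]] && [F ! [F q]]]]

q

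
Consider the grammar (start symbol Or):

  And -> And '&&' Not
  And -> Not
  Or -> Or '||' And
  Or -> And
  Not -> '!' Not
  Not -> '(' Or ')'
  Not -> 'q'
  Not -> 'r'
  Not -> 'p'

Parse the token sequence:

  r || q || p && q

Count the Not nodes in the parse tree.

4

[Or [Or [Or [And [Not r]]] || [And [Not q]]] || [And [And [Not p]] && [Not q]]]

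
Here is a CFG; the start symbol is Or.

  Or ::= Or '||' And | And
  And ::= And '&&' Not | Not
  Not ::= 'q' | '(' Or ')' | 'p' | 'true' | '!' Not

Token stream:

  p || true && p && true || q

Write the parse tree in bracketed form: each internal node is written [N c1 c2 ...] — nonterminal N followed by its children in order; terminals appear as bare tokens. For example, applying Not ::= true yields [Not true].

Or
Or || And
Or || And || And
And || And || And
Not || And || And
p || And || And
p || And && Not || And
p || And && Not && Not || And
p || Not && Not && Not || And
p || true && Not && Not || And
p || true && p && Not || And
p || true && p && true || And
p || true && p && true || Not
p || true && p && true || q

[Or [Or [Or [And [Not p]]] || [And [And [And [Not true]] && [Not p]] && [Not true]]] || [And [Not q]]]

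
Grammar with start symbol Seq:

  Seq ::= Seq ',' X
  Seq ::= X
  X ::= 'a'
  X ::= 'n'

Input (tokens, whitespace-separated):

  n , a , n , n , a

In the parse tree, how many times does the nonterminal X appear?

[Seq [Seq [Seq [Seq [Seq [X n]] , [X a]] , [X n]] , [X n]] , [X a]]

5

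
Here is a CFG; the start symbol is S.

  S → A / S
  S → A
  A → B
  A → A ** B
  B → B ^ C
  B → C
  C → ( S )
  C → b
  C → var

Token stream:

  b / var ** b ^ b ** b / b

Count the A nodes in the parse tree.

[S [A [B [C b]]] / [S [A [A [A [B [C var]]] ** [B [B [C b]] ^ [C b]]] ** [B [C b]]] / [S [A [B [C b]]]]]]

5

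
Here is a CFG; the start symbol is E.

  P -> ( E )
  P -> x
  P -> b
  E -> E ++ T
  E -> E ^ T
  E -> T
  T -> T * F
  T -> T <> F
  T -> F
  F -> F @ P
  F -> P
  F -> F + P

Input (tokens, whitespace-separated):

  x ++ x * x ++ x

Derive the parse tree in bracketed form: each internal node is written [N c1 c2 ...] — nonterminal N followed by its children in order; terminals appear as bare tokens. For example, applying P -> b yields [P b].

[E [E [E [T [F [P x]]]] ++ [T [T [F [P x]]] * [F [P x]]]] ++ [T [F [P x]]]]

E
E ++ T
E ++ T ++ T
T ++ T ++ T
F ++ T ++ T
P ++ T ++ T
x ++ T ++ T
x ++ T * F ++ T
x ++ F * F ++ T
x ++ P * F ++ T
x ++ x * F ++ T
x ++ x * P ++ T
x ++ x * x ++ T
x ++ x * x ++ F
x ++ x * x ++ P
x ++ x * x ++ x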